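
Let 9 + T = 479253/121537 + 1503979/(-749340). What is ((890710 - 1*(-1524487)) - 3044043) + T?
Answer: -57271243027813603/91072535580 ≈ -6.2885e+5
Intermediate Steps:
T = -643318472923/91072535580 (T = -9 + (479253/121537 + 1503979/(-749340)) = -9 + (479253*(1/121537) + 1503979*(-1/749340)) = -9 + (479253/121537 - 1503979/749340) = -9 + 176334347297/91072535580 = -643318472923/91072535580 ≈ -7.0638)
((890710 - 1*(-1524487)) - 3044043) + T = ((890710 - 1*(-1524487)) - 3044043) - 643318472923/91072535580 = ((890710 + 1524487) - 3044043) - 643318472923/91072535580 = (2415197 - 3044043) - 643318472923/91072535580 = -628846 - 643318472923/91072535580 = -57271243027813603/91072535580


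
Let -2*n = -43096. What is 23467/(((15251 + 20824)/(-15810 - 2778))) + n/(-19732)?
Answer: -717330536031/59319325 ≈ -12093.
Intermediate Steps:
n = 21548 (n = -½*(-43096) = 21548)
23467/(((15251 + 20824)/(-15810 - 2778))) + n/(-19732) = 23467/(((15251 + 20824)/(-15810 - 2778))) + 21548/(-19732) = 23467/((36075/(-18588))) + 21548*(-1/19732) = 23467/((36075*(-1/18588))) - 5387/4933 = 23467/(-12025/6196) - 5387/4933 = 23467*(-6196/12025) - 5387/4933 = -145401532/12025 - 5387/4933 = -717330536031/59319325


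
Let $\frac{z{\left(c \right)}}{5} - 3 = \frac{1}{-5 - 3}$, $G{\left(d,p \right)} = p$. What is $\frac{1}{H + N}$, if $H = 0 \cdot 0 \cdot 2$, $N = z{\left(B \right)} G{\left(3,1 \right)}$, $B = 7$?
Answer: $\frac{8}{115} \approx 0.069565$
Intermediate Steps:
$z{\left(c \right)} = \frac{115}{8}$ ($z{\left(c \right)} = 15 + \frac{5}{-5 - 3} = 15 + \frac{5}{-8} = 15 + 5 \left(- \frac{1}{8}\right) = 15 - \frac{5}{8} = \frac{115}{8}$)
$N = \frac{115}{8}$ ($N = \frac{115}{8} \cdot 1 = \frac{115}{8} \approx 14.375$)
$H = 0$ ($H = 0 \cdot 2 = 0$)
$\frac{1}{H + N} = \frac{1}{0 + \frac{115}{8}} = \frac{1}{\frac{115}{8}} = \frac{8}{115}$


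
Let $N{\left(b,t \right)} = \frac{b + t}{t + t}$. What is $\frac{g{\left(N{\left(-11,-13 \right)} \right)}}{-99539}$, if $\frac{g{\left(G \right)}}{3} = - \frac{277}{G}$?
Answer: $\frac{3601}{398156} \approx 0.0090442$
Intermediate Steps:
$N{\left(b,t \right)} = \frac{b + t}{2 t}$
$g{\left(G \right)} = - \frac{831}{G}$ ($g{\left(G \right)} = 3 \left(- \frac{277}{G}\right) = - \frac{831}{G}$)
$\frac{g{\left(N{\left(-11,-13 \right)} \right)}}{-99539} = \frac{\left(-831\right) \frac{1}{\frac{1}{2} \frac{1}{-13} \left(-11 - 13\right)}}{-99539} = - \frac{831}{\frac{1}{2} \left(- \frac{1}{13}\right) \left(-24\right)} \left(- \frac{1}{99539}\right) = - \frac{831}{\frac{12}{13}} \left(- \frac{1}{99539}\right) = \left(-831\right) \frac{13}{12} \left(- \frac{1}{99539}\right) = \left(- \frac{3601}{4}\right) \left(- \frac{1}{99539}\right) = \frac{3601}{398156}$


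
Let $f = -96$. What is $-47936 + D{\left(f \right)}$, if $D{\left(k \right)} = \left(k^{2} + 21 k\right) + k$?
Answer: $-40832$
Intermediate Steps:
$D{\left(k \right)} = k^{2} + 22 k$
$-47936 + D{\left(f \right)} = -47936 - 96 \left(22 - 96\right) = -47936 - -7104 = -47936 + 7104 = -40832$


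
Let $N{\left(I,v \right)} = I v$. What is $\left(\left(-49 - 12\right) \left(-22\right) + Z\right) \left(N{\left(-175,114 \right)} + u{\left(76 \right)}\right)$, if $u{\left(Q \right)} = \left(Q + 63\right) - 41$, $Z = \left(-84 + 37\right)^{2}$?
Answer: $-70494452$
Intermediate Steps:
$Z = 2209$ ($Z = \left(-47\right)^{2} = 2209$)
$u{\left(Q \right)} = 22 + Q$ ($u{\left(Q \right)} = \left(63 + Q\right) - 41 = 22 + Q$)
$\left(\left(-49 - 12\right) \left(-22\right) + Z\right) \left(N{\left(-175,114 \right)} + u{\left(76 \right)}\right) = \left(\left(-49 - 12\right) \left(-22\right) + 2209\right) \left(\left(-175\right) 114 + \left(22 + 76\right)\right) = \left(\left(-61\right) \left(-22\right) + 2209\right) \left(-19950 + 98\right) = \left(1342 + 2209\right) \left(-19852\right) = 3551 \left(-19852\right) = -70494452$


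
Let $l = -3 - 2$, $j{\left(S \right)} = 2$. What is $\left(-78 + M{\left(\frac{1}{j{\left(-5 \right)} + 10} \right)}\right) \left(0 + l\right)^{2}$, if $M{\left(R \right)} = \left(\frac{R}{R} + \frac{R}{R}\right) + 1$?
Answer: $-1875$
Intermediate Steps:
$l = -5$
$M{\left(R \right)} = 3$ ($M{\left(R \right)} = \left(1 + 1\right) + 1 = 2 + 1 = 3$)
$\left(-78 + M{\left(\frac{1}{j{\left(-5 \right)} + 10} \right)}\right) \left(0 + l\right)^{2} = \left(-78 + 3\right) \left(0 - 5\right)^{2} = - 75 \left(-5\right)^{2} = \left(-75\right) 25 = -1875$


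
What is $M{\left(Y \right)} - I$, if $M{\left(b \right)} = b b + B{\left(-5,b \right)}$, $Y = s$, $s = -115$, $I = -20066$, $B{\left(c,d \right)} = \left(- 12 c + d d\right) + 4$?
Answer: $46580$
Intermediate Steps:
$B{\left(c,d \right)} = 4 + d^{2} - 12 c$ ($B{\left(c,d \right)} = \left(- 12 c + d^{2}\right) + 4 = \left(d^{2} - 12 c\right) + 4 = 4 + d^{2} - 12 c$)
$Y = -115$
$M{\left(b \right)} = 64 + 2 b^{2}$ ($M{\left(b \right)} = b b + \left(4 + b^{2} - -60\right) = b^{2} + \left(4 + b^{2} + 60\right) = b^{2} + \left(64 + b^{2}\right) = 64 + 2 b^{2}$)
$M{\left(Y \right)} - I = \left(64 + 2 \left(-115\right)^{2}\right) - -20066 = \left(64 + 2 \cdot 13225\right) + 20066 = \left(64 + 26450\right) + 20066 = 26514 + 20066 = 46580$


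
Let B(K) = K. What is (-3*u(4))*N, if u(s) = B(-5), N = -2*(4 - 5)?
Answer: 30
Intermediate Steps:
N = 2 (N = -2*(-1) = 2)
u(s) = -5
(-3*u(4))*N = -3*(-5)*2 = 15*2 = 30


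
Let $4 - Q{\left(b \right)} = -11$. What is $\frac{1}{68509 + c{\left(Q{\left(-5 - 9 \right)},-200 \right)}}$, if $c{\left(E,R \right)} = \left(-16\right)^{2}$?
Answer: $\frac{1}{68765} \approx 1.4542 \cdot 10^{-5}$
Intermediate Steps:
$Q{\left(b \right)} = 15$ ($Q{\left(b \right)} = 4 - -11 = 4 + 11 = 15$)
$c{\left(E,R \right)} = 256$
$\frac{1}{68509 + c{\left(Q{\left(-5 - 9 \right)},-200 \right)}} = \frac{1}{68509 + 256} = \frac{1}{68765}$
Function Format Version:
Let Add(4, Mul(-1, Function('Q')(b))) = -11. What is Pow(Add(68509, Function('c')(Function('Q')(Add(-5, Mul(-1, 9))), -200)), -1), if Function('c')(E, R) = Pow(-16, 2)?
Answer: Rational(1, 68765) ≈ 1.4542e-5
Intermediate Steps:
Function('Q')(b) = 15 (Function('Q')(b) = Add(4, Mul(-1, -11)) = Add(4, 11) = 15)
Function('c')(E, R) = 256
Pow(Add(68509, Function('c')(Function('Q')(Add(-5, Mul(-1, 9))), -200)), -1) = Pow(Add(68509, 256), -1) = Pow(68765, -1) = Rational(1, 68765)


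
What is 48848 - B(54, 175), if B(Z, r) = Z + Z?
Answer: 48740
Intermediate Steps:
B(Z, r) = 2*Z
48848 - B(54, 175) = 48848 - 2*54 = 48848 - 1*108 = 48848 - 108 = 48740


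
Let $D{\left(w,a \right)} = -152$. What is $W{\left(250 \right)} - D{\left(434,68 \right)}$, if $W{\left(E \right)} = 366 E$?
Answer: $91652$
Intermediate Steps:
$W{\left(250 \right)} - D{\left(434,68 \right)} = 366 \cdot 250 - -152 = 91500 + 152 = 91652$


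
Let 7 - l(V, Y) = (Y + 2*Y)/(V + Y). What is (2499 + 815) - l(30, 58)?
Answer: 145595/44 ≈ 3309.0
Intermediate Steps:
l(V, Y) = 7 - 3*Y/(V + Y) (l(V, Y) = 7 - (Y + 2*Y)/(V + Y) = 7 - 3*Y/(V + Y))
(2499 + 815) - l(30, 58) = (2499 + 815) - (4*58 + 7*30)/(30 + 58) = 3314 - (232 + 210)/88 = 3314 - 442/88 = 3314 - 1*221/44 = 3314 - 221/44 = 145595/44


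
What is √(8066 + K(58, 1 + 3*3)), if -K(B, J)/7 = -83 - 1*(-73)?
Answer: 6*√226 ≈ 90.200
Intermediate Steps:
K(B, J) = 70 (K(B, J) = -7*(-83 - 1*(-73)) = -7*(-83 + 73) = -7*(-10) = 70)
√(8066 + K(58, 1 + 3*3)) = √(8066 + 70) = √8136 = 6*√226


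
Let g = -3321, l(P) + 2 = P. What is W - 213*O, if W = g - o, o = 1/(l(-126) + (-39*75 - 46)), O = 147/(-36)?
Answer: -30385691/12396 ≈ -2451.3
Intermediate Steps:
l(P) = -2 + P
O = -49/12 (O = 147*(-1/36) = -49/12 ≈ -4.0833)
o = -1/3099 (o = 1/((-2 - 126) + (-39*75 - 46)) = 1/(-128 + (-2925 - 46)) = 1/(-128 - 2971) = 1/(-3099) = -1/3099 ≈ -0.00032268)
W = -10291778/3099 (W = -3321 - 1*(-1/3099) = -3321 + 1/3099 = -10291778/3099 ≈ -3321.0)
W - 213*O = -10291778/3099 - 213*(-49)/12 = -10291778/3099 - 1*(-3479/4) = -10291778/3099 + 3479/4 = -30385691/12396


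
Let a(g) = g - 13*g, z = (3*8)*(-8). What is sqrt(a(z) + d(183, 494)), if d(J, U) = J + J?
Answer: sqrt(2670) ≈ 51.672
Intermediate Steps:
d(J, U) = 2*J
z = -192 (z = 24*(-8) = -192)
a(g) = -12*g
sqrt(a(z) + d(183, 494)) = sqrt(-12*(-192) + 2*183) = sqrt(2304 + 366) = sqrt(2670)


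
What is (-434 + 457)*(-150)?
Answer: -3450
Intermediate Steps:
(-434 + 457)*(-150) = 23*(-150) = -3450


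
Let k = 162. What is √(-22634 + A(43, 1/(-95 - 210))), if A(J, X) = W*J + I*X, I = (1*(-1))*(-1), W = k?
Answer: I*√1457516005/305 ≈ 125.17*I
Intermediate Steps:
W = 162
I = 1 (I = -1*(-1) = 1)
A(J, X) = X + 162*J (A(J, X) = 162*J + 1*X = 162*J + X = X + 162*J)
√(-22634 + A(43, 1/(-95 - 210))) = √(-22634 + (1/(-95 - 210) + 162*43)) = √(-22634 + (1/(-305) + 6966)) = √(-22634 + (-1/305 + 6966)) = √(-22634 + 2124629/305) = √(-4778741/305) = I*√1457516005/305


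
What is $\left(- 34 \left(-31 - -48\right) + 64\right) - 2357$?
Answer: $-2871$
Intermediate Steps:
$\left(- 34 \left(-31 - -48\right) + 64\right) - 2357 = \left(- 34 \left(-31 + 48\right) + 64\right) - 2357 = \left(\left(-34\right) 17 + 64\right) - 2357 = \left(-578 + 64\right) - 2357 = -514 - 2357 = -2871$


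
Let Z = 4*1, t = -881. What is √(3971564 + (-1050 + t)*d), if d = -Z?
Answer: 2*√994822 ≈ 1994.8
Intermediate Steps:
Z = 4
d = -4 (d = -1*4 = -4)
√(3971564 + (-1050 + t)*d) = √(3971564 + (-1050 - 881)*(-4)) = √(3971564 - 1931*(-4)) = √(3971564 + 7724) = √3979288 = 2*√994822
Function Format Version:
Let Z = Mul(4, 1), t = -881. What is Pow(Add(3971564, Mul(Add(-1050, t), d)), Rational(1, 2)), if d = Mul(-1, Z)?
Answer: Mul(2, Pow(994822, Rational(1, 2))) ≈ 1994.8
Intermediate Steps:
Z = 4
d = -4 (d = Mul(-1, 4) = -4)
Pow(Add(3971564, Mul(Add(-1050, t), d)), Rational(1, 2)) = Pow(Add(3971564, Mul(Add(-1050, -881), -4)), Rational(1, 2)) = Pow(Add(3971564, Mul(-1931, -4)), Rational(1, 2)) = Pow(Add(3971564, 7724), Rational(1, 2)) = Pow(3979288, Rational(1, 2)) = Mul(2, Pow(994822, Rational(1, 2)))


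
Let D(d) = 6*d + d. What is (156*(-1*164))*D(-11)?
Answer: 1969968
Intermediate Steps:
D(d) = 7*d
(156*(-1*164))*D(-11) = (156*(-1*164))*(7*(-11)) = (156*(-164))*(-77) = -25584*(-77) = 1969968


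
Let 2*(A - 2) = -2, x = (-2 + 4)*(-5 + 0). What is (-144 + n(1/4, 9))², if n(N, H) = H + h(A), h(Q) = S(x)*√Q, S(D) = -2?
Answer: 18769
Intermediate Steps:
x = -10 (x = 2*(-5) = -10)
A = 1 (A = 2 + (½)*(-2) = 2 - 1 = 1)
h(Q) = -2*√Q
n(N, H) = -2 + H (n(N, H) = H - 2*√1 = H - 2*1 = H - 2 = -2 + H)
(-144 + n(1/4, 9))² = (-144 + (-2 + 9))² = (-144 + 7)² = (-137)² = 18769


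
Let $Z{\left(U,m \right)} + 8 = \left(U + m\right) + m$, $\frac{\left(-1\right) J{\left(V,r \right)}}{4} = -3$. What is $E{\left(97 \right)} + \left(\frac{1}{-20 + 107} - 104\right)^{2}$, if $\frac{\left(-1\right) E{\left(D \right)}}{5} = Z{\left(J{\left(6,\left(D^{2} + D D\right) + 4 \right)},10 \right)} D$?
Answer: $- \frac{6254951}{7569} \approx -826.39$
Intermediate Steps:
$J{\left(V,r \right)} = 12$ ($J{\left(V,r \right)} = \left(-4\right) \left(-3\right) = 12$)
$Z{\left(U,m \right)} = -8 + U + 2 m$ ($Z{\left(U,m \right)} = -8 + \left(\left(U + m\right) + m\right) = -8 + \left(U + 2 m\right) = -8 + U + 2 m$)
$E{\left(D \right)} = - 120 D$ ($E{\left(D \right)} = - 5 \left(-8 + 12 + 2 \cdot 10\right) D = - 5 \left(-8 + 12 + 20\right) D = - 5 \cdot 24 D = - 120 D$)
$E{\left(97 \right)} + \left(\frac{1}{-20 + 107} - 104\right)^{2} = \left(-120\right) 97 + \left(\frac{1}{-20 + 107} - 104\right)^{2} = -11640 + \left(\frac{1}{87} - 104\right)^{2} = -11640 + \left(- \frac{9047}{87}\right)^{2} = -11640 + \frac{81848209}{7569} = - \frac{6254951}{7569}$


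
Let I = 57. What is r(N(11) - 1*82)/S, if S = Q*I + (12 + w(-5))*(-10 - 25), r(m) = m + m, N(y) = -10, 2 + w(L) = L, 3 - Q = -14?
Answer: -92/397 ≈ -0.23174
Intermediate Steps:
Q = 17 (Q = 3 - 1*(-14) = 3 + 14 = 17)
w(L) = -2 + L
r(m) = 2*m
S = 794 (S = 17*57 + (12 + (-2 - 5))*(-10 - 25) = 969 + (12 - 7)*(-35) = 969 + 5*(-35) = 969 - 175 = 794)
r(N(11) - 1*82)/S = (2*(-10 - 1*82))/794 = (2*(-10 - 82))*(1/794) = (2*(-92))*(1/794) = -184*1/794 = -92/397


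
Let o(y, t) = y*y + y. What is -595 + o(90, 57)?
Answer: 7595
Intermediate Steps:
o(y, t) = y + y² (o(y, t) = y² + y = y + y²)
-595 + o(90, 57) = -595 + 90*(1 + 90) = -595 + 90*91 = -595 + 8190 = 7595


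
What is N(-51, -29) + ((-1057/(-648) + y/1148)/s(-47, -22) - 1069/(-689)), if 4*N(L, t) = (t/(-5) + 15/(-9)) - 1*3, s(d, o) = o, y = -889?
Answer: 3616229389/2013588720 ≈ 1.7959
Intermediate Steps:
N(L, t) = -7/6 - t/20 (N(L, t) = ((t/(-5) + 15/(-9)) - 1*3)/4 = ((t*(-⅕) + 15*(-⅑)) - 3)/4 = ((-t/5 - 5/3) - 3)/4 = ((-5/3 - t/5) - 3)/4 = (-14/3 - t/5)/4 = -7/6 - t/20)
N(-51, -29) + ((-1057/(-648) + y/1148)/s(-47, -22) - 1069/(-689)) = (-7/6 - 1/20*(-29)) + ((-1057/(-648) - 889/1148)/(-22) - 1069/(-689)) = (-7/6 + 29/20) + ((-1057*(-1/648) - 889*1/1148)*(-1/22) - 1069*(-1/689)) = 17/60 + ((1057/648 - 127/164)*(-1/22) + 1069/689) = 17/60 + ((22763/26568)*(-1/22) + 1069/689) = 17/60 + (-22763/584496 + 1069/689) = 17/60 + 609142517/402717744 = 3616229389/2013588720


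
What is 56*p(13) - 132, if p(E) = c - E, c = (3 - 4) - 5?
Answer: -1196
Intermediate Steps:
c = -6 (c = -1 - 5 = -6)
p(E) = -6 - E
56*p(13) - 132 = 56*(-6 - 1*13) - 132 = 56*(-6 - 13) - 132 = 56*(-19) - 132 = -1064 - 132 = -1196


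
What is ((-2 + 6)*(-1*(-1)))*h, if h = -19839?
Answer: -79356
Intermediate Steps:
((-2 + 6)*(-1*(-1)))*h = ((-2 + 6)*(-1*(-1)))*(-19839) = (4*1)*(-19839) = 4*(-19839) = -79356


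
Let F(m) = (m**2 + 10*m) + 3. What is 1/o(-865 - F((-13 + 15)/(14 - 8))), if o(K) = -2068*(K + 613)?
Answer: 9/4810168 ≈ 1.8710e-6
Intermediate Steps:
F(m) = 3 + m**2 + 10*m
o(K) = -1267684 - 2068*K (o(K) = -2068*(613 + K) = -1267684 - 2068*K)
1/o(-865 - F((-13 + 15)/(14 - 8))) = 1/(-1267684 - 2068*(-865 - (3 + ((-13 + 15)/(14 - 8))**2 + 10*((-13 + 15)/(14 - 8))))) = 1/(-1267684 - 2068*(-865 - (3 + (2/6)**2 + 10*(2/6)))) = 1/(-1267684 - 2068*(-865 - (3 + (2*(1/6))**2 + 10*(2*(1/6))))) = 1/(-1267684 - 2068*(-865 - (3 + (1/3)**2 + 10*(1/3)))) = 1/(-1267684 - 2068*(-865 - (3 + 1/9 + 10/3))) = 1/(-1267684 - 2068*(-865 - 1*58/9)) = 1/(-1267684 - 2068*(-865 - 58/9)) = 1/(-1267684 - 2068*(-7843/9)) = 1/(-1267684 + 16219324/9) = 1/(4810168/9) = 9/4810168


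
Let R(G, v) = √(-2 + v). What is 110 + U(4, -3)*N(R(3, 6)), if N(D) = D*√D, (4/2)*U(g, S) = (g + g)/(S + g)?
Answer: 110 + 8*√2 ≈ 121.31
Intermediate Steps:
U(g, S) = g/(S + g) (U(g, S) = ((g + g)/(S + g))/2 = ((2*g)/(S + g))/2 = (2*g/(S + g))/2 = g/(S + g))
N(D) = D^(3/2)
110 + U(4, -3)*N(R(3, 6)) = 110 + (4/(-3 + 4))*(√(-2 + 6))^(3/2) = 110 + (4/1)*(√4)^(3/2) = 110 + (4*1)*2^(3/2) = 110 + 4*(2*√2) = 110 + 8*√2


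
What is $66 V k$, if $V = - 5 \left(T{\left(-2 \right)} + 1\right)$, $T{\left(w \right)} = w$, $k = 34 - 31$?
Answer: $990$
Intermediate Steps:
$k = 3$ ($k = 34 - 31 = 3$)
$V = 5$ ($V = - 5 \left(-2 + 1\right) = \left(-5\right) \left(-1\right) = 5$)
$66 V k = 66 \cdot 5 \cdot 3 = 330 \cdot 3 = 990$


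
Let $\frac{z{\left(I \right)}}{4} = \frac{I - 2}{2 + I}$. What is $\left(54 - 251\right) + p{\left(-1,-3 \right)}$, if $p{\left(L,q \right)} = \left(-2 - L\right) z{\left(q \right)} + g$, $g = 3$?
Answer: $-214$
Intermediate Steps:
$z{\left(I \right)} = \frac{4 \left(-2 + I\right)}{2 + I}$ ($z{\left(I \right)} = 4 \frac{I - 2}{2 + I} = 4 \frac{-2 + I}{2 + I} = \frac{4 \left(-2 + I\right)}{2 + I}$)
$p{\left(L,q \right)} = 3 + \frac{4 \left(-2 + q\right) \left(-2 - L\right)}{2 + q}$ ($p{\left(L,q \right)} = \left(-2 - L\right) \frac{4 \left(-2 + q\right)}{2 + q} + 3 = \frac{4 \left(-2 + q\right) \left(-2 - L\right)}{2 + q} + 3 = 3 + \frac{4 \left(-2 + q\right) \left(-2 - L\right)}{2 + q}$)
$\left(54 - 251\right) + p{\left(-1,-3 \right)} = \left(54 - 251\right) + \frac{22 - -15 - - 4 \left(-2 - 3\right)}{2 - 3} = -197 + \frac{22 + 15 - \left(-4\right) \left(-5\right)}{-1} = -197 - \left(22 + 15 - 20\right) = -197 - 17 = -214$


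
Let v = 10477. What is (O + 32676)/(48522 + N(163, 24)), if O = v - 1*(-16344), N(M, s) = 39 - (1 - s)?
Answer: 59497/48584 ≈ 1.2246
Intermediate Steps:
N(M, s) = 38 + s (N(M, s) = 39 + (-1 + s) = 38 + s)
O = 26821 (O = 10477 - 1*(-16344) = 10477 + 16344 = 26821)
(O + 32676)/(48522 + N(163, 24)) = (26821 + 32676)/(48522 + (38 + 24)) = 59497/(48522 + 62) = 59497/48584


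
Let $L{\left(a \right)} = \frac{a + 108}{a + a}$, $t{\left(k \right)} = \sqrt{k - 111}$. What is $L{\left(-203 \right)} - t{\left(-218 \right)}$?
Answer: $\frac{95}{406} - i \sqrt{329} \approx 0.23399 - 18.138 i$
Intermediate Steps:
$t{\left(k \right)} = \sqrt{-111 + k}$
$L{\left(a \right)} = \frac{108 + a}{2 a}$
$L{\left(-203 \right)} - t{\left(-218 \right)} = \frac{108 - 203}{2 \left(-203\right)} - \sqrt{-111 - 218} = \frac{1}{2} \left(- \frac{1}{203}\right) \left(-95\right) - \sqrt{-329} = \frac{95}{406} - i \sqrt{329}$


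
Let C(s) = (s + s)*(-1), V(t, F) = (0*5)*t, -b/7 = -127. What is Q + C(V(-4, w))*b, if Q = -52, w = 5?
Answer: -52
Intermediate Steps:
b = 889 (b = -7*(-127) = 889)
V(t, F) = 0 (V(t, F) = 0*t = 0)
C(s) = -2*s (C(s) = (2*s)*(-1) = -2*s)
Q + C(V(-4, w))*b = -52 - 2*0*889 = -52 + 0*889 = -52 + 0 = -52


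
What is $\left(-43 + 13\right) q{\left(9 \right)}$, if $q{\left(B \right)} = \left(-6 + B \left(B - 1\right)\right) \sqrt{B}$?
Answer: $-5940$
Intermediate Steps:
$q{\left(B \right)} = \sqrt{B} \left(-6 + B \left(-1 + B\right)\right)$ ($q{\left(B \right)} = \left(-6 + B \left(-1 + B\right)\right) \sqrt{B} = \sqrt{B} \left(-6 + B \left(-1 + B\right)\right)$)
$\left(-43 + 13\right) q{\left(9 \right)} = \left(-43 + 13\right) \sqrt{9} \left(-6 + 9^{2} - 9\right) = - 30 \cdot 3 \left(-6 + 81 - 9\right) = - 30 \cdot 3 \cdot 66 = \left(-30\right) 198 = -5940$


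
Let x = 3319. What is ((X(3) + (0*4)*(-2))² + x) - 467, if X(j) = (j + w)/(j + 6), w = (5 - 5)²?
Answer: 25669/9 ≈ 2852.1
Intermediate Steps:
w = 0 (w = 0² = 0)
X(j) = j/(6 + j) (X(j) = (j + 0)/(j + 6) = j/(6 + j))
((X(3) + (0*4)*(-2))² + x) - 467 = ((3/(6 + 3) + (0*4)*(-2))² + 3319) - 467 = ((3/9 + 0*(-2))² + 3319) - 467 = ((3*(⅑) + 0)² + 3319) - 467 = ((⅓ + 0)² + 3319) - 467 = ((⅓)² + 3319) - 467 = (⅑ + 3319) - 467 = 29872/9 - 467 = 25669/9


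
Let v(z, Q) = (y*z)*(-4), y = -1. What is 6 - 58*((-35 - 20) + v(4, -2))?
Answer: 2268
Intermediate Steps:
v(z, Q) = 4*z (v(z, Q) = -z*(-4) = 4*z)
6 - 58*((-35 - 20) + v(4, -2)) = 6 - 58*((-35 - 20) + 4*4) = 6 - 58*(-55 + 16) = 6 - 58*(-39) = 6 + 2262 = 2268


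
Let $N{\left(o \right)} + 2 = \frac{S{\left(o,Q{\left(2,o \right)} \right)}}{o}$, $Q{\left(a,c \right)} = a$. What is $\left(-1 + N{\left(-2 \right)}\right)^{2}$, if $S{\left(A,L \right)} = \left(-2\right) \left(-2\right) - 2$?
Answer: $16$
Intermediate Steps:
$S{\left(A,L \right)} = 2$ ($S{\left(A,L \right)} = 4 - 2 = 2$)
$N{\left(o \right)} = -2 + \frac{2}{o}$
$\left(-1 + N{\left(-2 \right)}\right)^{2} = \left(-1 - \left(2 - \frac{2}{-2}\right)\right)^{2} = \left(-1 + \left(-2 + 2 \left(- \frac{1}{2}\right)\right)\right)^{2} = \left(-1 - 3\right)^{2} = \left(-4\right)^{2} = 16$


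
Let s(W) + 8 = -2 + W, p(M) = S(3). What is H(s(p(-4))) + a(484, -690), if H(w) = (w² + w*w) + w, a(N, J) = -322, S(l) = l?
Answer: -231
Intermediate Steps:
p(M) = 3
s(W) = -10 + W (s(W) = -8 + (-2 + W) = -10 + W)
H(w) = w + 2*w² (H(w) = (w² + w²) + w = 2*w² + w = w + 2*w²)
H(s(p(-4))) + a(484, -690) = (-10 + 3)*(1 + 2*(-10 + 3)) - 322 = -7*(1 + 2*(-7)) - 322 = -7*(1 - 14) - 322 = -7*(-13) - 322 = 91 - 322 = -231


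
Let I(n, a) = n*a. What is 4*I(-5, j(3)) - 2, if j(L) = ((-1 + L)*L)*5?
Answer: -602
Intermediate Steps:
j(L) = 5*L*(-1 + L) (j(L) = (L*(-1 + L))*5 = 5*L*(-1 + L))
I(n, a) = a*n
4*I(-5, j(3)) - 2 = 4*((5*3*(-1 + 3))*(-5)) - 2 = 4*((5*3*2)*(-5)) - 2 = 4*(30*(-5)) - 2 = 4*(-150) - 2 = -600 - 2 = -602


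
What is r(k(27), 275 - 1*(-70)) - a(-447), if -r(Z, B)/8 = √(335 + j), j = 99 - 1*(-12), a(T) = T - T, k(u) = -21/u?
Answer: -8*√446 ≈ -168.95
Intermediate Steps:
a(T) = 0
j = 111 (j = 99 + 12 = 111)
r(Z, B) = -8*√446 (r(Z, B) = -8*√(335 + 111) = -8*√446)
r(k(27), 275 - 1*(-70)) - a(-447) = -8*√446 - 1*0 = -8*√446 + 0 = -8*√446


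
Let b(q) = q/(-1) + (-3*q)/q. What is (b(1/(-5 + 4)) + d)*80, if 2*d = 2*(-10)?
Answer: -960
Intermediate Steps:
d = -10 (d = (2*(-10))/2 = (1/2)*(-20) = -10)
b(q) = -3 - q (b(q) = q*(-1) - 3 = -q - 3 = -3 - q)
(b(1/(-5 + 4)) + d)*80 = ((-3 - 1/(-5 + 4)) - 10)*80 = ((-3 - 1/(-1)) - 10)*80 = ((-3 - 1*(-1)) - 10)*80 = ((-3 + 1) - 10)*80 = (-2 - 10)*80 = -12*80 = -960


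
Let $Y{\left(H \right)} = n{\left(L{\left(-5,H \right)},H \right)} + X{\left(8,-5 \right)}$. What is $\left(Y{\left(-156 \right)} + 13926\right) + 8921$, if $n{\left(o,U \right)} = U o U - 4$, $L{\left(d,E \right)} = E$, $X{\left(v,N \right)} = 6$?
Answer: $-3773567$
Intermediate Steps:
$n{\left(o,U \right)} = -4 + o U^{2}$ ($n{\left(o,U \right)} = o U^{2} - 4 = -4 + o U^{2}$)
$Y{\left(H \right)} = 2 + H^{3}$ ($Y{\left(H \right)} = \left(-4 + H H^{2}\right) + 6 = \left(-4 + H^{3}\right) + 6 = 2 + H^{3}$)
$\left(Y{\left(-156 \right)} + 13926\right) + 8921 = \left(\left(2 + \left(-156\right)^{3}\right) + 13926\right) + 8921 = \left(\left(2 - 3796416\right) + 13926\right) + 8921 = \left(-3796414 + 13926\right) + 8921 = -3782488 + 8921 = -3773567$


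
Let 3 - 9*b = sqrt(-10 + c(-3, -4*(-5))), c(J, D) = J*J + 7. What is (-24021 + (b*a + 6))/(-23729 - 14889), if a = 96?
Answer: 23983/38618 + 16*sqrt(6)/57927 ≈ 0.62171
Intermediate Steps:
c(J, D) = 7 + J**2 (c(J, D) = J**2 + 7 = 7 + J**2)
b = 1/3 - sqrt(6)/9 (b = 1/3 - sqrt(-10 + (7 + (-3)**2))/9 = 1/3 - sqrt(-10 + (7 + 9))/9 = 1/3 - sqrt(-10 + 16)/9 = 1/3 - sqrt(6)/9 ≈ 0.061168)
(-24021 + (b*a + 6))/(-23729 - 14889) = (-24021 + ((1/3 - sqrt(6)/9)*96 + 6))/(-23729 - 14889) = (-24021 + ((32 - 32*sqrt(6)/3) + 6))/(-38618) = (-24021 + (38 - 32*sqrt(6)/3))*(-1/38618) = (-23983 - 32*sqrt(6)/3)*(-1/38618) = 23983/38618 + 16*sqrt(6)/57927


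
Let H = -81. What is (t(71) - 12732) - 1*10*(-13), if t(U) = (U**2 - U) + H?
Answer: -7713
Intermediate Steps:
t(U) = -81 + U**2 - U (t(U) = (U**2 - U) - 81 = -81 + U**2 - U)
(t(71) - 12732) - 1*10*(-13) = ((-81 + 71**2 - 1*71) - 12732) - 1*10*(-13) = ((-81 + 5041 - 71) - 12732) - 10*(-13) = (4889 - 12732) + 130 = -7843 + 130 = -7713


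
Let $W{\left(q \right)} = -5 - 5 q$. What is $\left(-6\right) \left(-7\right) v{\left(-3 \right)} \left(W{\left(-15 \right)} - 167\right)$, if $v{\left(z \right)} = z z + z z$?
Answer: $-73332$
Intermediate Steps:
$v{\left(z \right)} = 2 z^{2}$ ($v{\left(z \right)} = z^{2} + z^{2} = 2 z^{2}$)
$\left(-6\right) \left(-7\right) v{\left(-3 \right)} \left(W{\left(-15 \right)} - 167\right) = \left(-6\right) \left(-7\right) 2 \left(-3\right)^{2} \left(\left(-5 - -75\right) - 167\right) = 42 \cdot 2 \cdot 9 \left(\left(-5 + 75\right) - 167\right) = 42 \cdot 18 \left(70 - 167\right) = 756 \left(-97\right) = -73332$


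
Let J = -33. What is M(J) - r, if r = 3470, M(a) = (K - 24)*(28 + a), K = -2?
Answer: -3340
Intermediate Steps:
M(a) = -728 - 26*a (M(a) = (-2 - 24)*(28 + a) = -26*(28 + a) = -728 - 26*a)
M(J) - r = (-728 - 26*(-33)) - 1*3470 = (-728 + 858) - 3470 = 130 - 3470 = -3340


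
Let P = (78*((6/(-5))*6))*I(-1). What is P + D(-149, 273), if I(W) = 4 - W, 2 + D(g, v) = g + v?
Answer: -2686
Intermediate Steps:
D(g, v) = -2 + g + v (D(g, v) = -2 + (g + v) = -2 + g + v)
P = -2808 (P = (78*((6/(-5))*6))*(4 - 1*(-1)) = (78*((6*(-1/5))*6))*(4 + 1) = (78*(-6/5*6))*5 = (78*(-36/5))*5 = -2808/5*5 = -2808)
P + D(-149, 273) = -2808 + (-2 - 149 + 273) = -2808 + 122 = -2686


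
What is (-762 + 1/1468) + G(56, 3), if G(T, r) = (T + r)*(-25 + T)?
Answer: 1566357/1468 ≈ 1067.0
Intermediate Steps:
G(T, r) = (-25 + T)*(T + r)
(-762 + 1/1468) + G(56, 3) = (-762 + 1/1468) + (56² - 25*56 - 25*3 + 56*3) = (-762 + 1/1468) + (3136 - 1400 - 75 + 168) = -1118615/1468 + 1829 = 1566357/1468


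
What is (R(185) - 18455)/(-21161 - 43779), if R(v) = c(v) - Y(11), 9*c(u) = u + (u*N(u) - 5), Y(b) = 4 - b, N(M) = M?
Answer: 131627/584460 ≈ 0.22521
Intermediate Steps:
c(u) = -5/9 + u/9 + u**2/9 (c(u) = (u + (u*u - 5))/9 = (u + (u**2 - 5))/9 = (u + (-5 + u**2))/9 = (-5 + u + u**2)/9 = -5/9 + u/9 + u**2/9)
R(v) = 58/9 + v/9 + v**2/9 (R(v) = (-5/9 + v/9 + v**2/9) - (4 - 1*11) = (-5/9 + v/9 + v**2/9) - (4 - 11) = (-5/9 + v/9 + v**2/9) - 1*(-7) = (-5/9 + v/9 + v**2/9) + 7 = 58/9 + v/9 + v**2/9)
(R(185) - 18455)/(-21161 - 43779) = ((58/9 + (1/9)*185 + (1/9)*185**2) - 18455)/(-21161 - 43779) = ((58/9 + 185/9 + (1/9)*34225) - 18455)/(-64940) = ((58/9 + 185/9 + 34225/9) - 18455)*(-1/64940) = (34468/9 - 18455)*(-1/64940) = -131627/9*(-1/64940) = 131627/584460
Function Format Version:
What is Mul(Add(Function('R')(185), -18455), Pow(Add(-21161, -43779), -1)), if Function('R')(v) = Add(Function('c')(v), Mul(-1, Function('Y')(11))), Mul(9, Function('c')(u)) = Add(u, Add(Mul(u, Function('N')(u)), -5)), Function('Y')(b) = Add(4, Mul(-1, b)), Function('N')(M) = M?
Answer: Rational(131627, 584460) ≈ 0.22521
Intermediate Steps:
Function('c')(u) = Add(Rational(-5, 9), Mul(Rational(1, 9), u), Mul(Rational(1, 9), Pow(u, 2))) (Function('c')(u) = Mul(Rational(1, 9), Add(u, Add(Mul(u, u), -5))) = Mul(Rational(1, 9), Add(u, Add(Pow(u, 2), -5))) = Mul(Rational(1, 9), Add(u, Add(-5, Pow(u, 2)))) = Mul(Rational(1, 9), Add(-5, u, Pow(u, 2))) = Add(Rational(-5, 9), Mul(Rational(1, 9), u), Mul(Rational(1, 9), Pow(u, 2))))
Function('R')(v) = Add(Rational(58, 9), Mul(Rational(1, 9), v), Mul(Rational(1, 9), Pow(v, 2))) (Function('R')(v) = Add(Add(Rational(-5, 9), Mul(Rational(1, 9), v), Mul(Rational(1, 9), Pow(v, 2))), Mul(-1, Add(4, Mul(-1, 11)))) = Add(Add(Rational(-5, 9), Mul(Rational(1, 9), v), Mul(Rational(1, 9), Pow(v, 2))), Mul(-1, Add(4, -11))) = Add(Add(Rational(-5, 9), Mul(Rational(1, 9), v), Mul(Rational(1, 9), Pow(v, 2))), Mul(-1, -7)) = Add(Add(Rational(-5, 9), Mul(Rational(1, 9), v), Mul(Rational(1, 9), Pow(v, 2))), 7) = Add(Rational(58, 9), Mul(Rational(1, 9), v), Mul(Rational(1, 9), Pow(v, 2))))
Mul(Add(Function('R')(185), -18455), Pow(Add(-21161, -43779), -1)) = Mul(Add(Add(Rational(58, 9), Mul(Rational(1, 9), 185), Mul(Rational(1, 9), Pow(185, 2))), -18455), Pow(Add(-21161, -43779), -1)) = Mul(Add(Add(Rational(58, 9), Rational(185, 9), Mul(Rational(1, 9), 34225)), -18455), Pow(-64940, -1)) = Mul(Add(Add(Rational(58, 9), Rational(185, 9), Rational(34225, 9)), -18455), Rational(-1, 64940)) = Mul(Add(Rational(34468, 9), -18455), Rational(-1, 64940)) = Mul(Rational(-131627, 9), Rational(-1, 64940)) = Rational(131627, 584460)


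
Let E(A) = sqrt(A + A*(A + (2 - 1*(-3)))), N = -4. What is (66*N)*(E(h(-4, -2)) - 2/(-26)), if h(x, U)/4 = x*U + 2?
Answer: -264/13 - 1056*sqrt(115) ≈ -11345.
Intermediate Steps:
h(x, U) = 8 + 4*U*x (h(x, U) = 4*(x*U + 2) = 4*(U*x + 2) = 4*(2 + U*x) = 8 + 4*U*x)
E(A) = sqrt(A + A*(5 + A)) (E(A) = sqrt(A + A*(A + (2 + 3))) = sqrt(A + A*(A + 5)) = sqrt(A + A*(5 + A)))
(66*N)*(E(h(-4, -2)) - 2/(-26)) = (66*(-4))*(sqrt((8 + 4*(-2)*(-4))*(6 + (8 + 4*(-2)*(-4)))) - 2/(-26)) = -264*(sqrt((8 + 32)*(6 + (8 + 32))) - 2*(-1/26)) = -264*(sqrt(40*(6 + 40)) + 1/13) = -264*(sqrt(40*46) + 1/13) = -264*(sqrt(1840) + 1/13) = -264*(4*sqrt(115) + 1/13) = -264*(1/13 + 4*sqrt(115)) = -264/13 - 1056*sqrt(115)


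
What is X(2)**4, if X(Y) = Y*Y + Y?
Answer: 1296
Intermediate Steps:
X(Y) = Y + Y**2 (X(Y) = Y**2 + Y = Y + Y**2)
X(2)**4 = (2*(1 + 2))**4 = (2*3)**4 = 6**4 = 1296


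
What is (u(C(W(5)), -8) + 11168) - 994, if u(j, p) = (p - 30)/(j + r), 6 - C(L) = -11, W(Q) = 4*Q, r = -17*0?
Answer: 172920/17 ≈ 10172.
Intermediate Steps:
r = 0
C(L) = 17 (C(L) = 6 - 1*(-11) = 6 + 11 = 17)
u(j, p) = (-30 + p)/j (u(j, p) = (p - 30)/(j + 0) = (-30 + p)/j)
(u(C(W(5)), -8) + 11168) - 994 = ((-30 - 8)/17 + 11168) - 994 = ((1/17)*(-38) + 11168) - 994 = (-38/17 + 11168) - 994 = 189818/17 - 994 = 172920/17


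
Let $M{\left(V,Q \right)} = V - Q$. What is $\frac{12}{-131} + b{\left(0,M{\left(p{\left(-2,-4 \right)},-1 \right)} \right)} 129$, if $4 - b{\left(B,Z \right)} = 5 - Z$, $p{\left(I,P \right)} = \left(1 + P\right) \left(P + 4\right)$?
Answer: $- \frac{12}{131} \approx -0.091603$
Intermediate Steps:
$p{\left(I,P \right)} = \left(1 + P\right) \left(4 + P\right)$
$b{\left(B,Z \right)} = -1 + Z$ ($b{\left(B,Z \right)} = 4 - \left(5 - Z\right) = 4 + \left(-5 + Z\right) = -1 + Z$)
$\frac{12}{-131} + b{\left(0,M{\left(p{\left(-2,-4 \right)},-1 \right)} \right)} 129 = \frac{12}{-131} + \left(-1 + \left(\left(4 + \left(-4\right)^{2} + 5 \left(-4\right)\right) - -1\right)\right) 129 = 12 \left(- \frac{1}{131}\right) + \left(-1 + \left(\left(4 + 16 - 20\right) + 1\right)\right) 129 = - \frac{12}{131} + \left(-1 + \left(0 + 1\right)\right) 129 = - \frac{12}{131} + \left(-1 + 1\right) 129 = - \frac{12}{131} + 0 \cdot 129 = - \frac{12}{131} + 0 = - \frac{12}{131}$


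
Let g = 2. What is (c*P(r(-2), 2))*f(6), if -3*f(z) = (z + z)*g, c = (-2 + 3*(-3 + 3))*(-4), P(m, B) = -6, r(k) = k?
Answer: 384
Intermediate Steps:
c = 8 (c = (-2 + 3*0)*(-4) = (-2 + 0)*(-4) = -2*(-4) = 8)
f(z) = -4*z/3 (f(z) = -(z + z)*2/3 = -2*z*2/3 = -4*z/3)
(c*P(r(-2), 2))*f(6) = (8*(-6))*(-4/3*6) = -48*(-8) = 384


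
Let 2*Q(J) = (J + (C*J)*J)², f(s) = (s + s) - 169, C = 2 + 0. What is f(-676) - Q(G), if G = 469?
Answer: -193944235923/2 ≈ -9.6972e+10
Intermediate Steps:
C = 2
f(s) = -169 + 2*s (f(s) = 2*s - 169 = -169 + 2*s)
Q(J) = (J + 2*J²)²/2 (Q(J) = (J + (2*J)*J)²/2 = (J + 2*J²)²/2)
f(-676) - Q(G) = (-169 + 2*(-676)) - 469²*(1 + 2*469)²/2 = (-169 - 1352) - 219961*(1 + 938)²/2 = -1521 - 219961*939²/2 = -1521 - 219961*881721/2 = -1521 - 1*193944232881/2 = -1521 - 193944232881/2 = -193944235923/2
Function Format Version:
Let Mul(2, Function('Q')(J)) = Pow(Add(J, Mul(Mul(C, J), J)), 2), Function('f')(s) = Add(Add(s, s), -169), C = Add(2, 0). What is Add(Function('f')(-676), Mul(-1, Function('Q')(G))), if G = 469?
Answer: Rational(-193944235923, 2) ≈ -9.6972e+10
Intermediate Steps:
C = 2
Function('f')(s) = Add(-169, Mul(2, s)) (Function('f')(s) = Add(Mul(2, s), -169) = Add(-169, Mul(2, s)))
Function('Q')(J) = Mul(Rational(1, 2), Pow(Add(J, Mul(2, Pow(J, 2))), 2)) (Function('Q')(J) = Mul(Rational(1, 2), Pow(Add(J, Mul(Mul(2, J), J)), 2)) = Mul(Rational(1, 2), Pow(Add(J, Mul(2, Pow(J, 2))), 2)))
Add(Function('f')(-676), Mul(-1, Function('Q')(G))) = Add(Add(-169, Mul(2, -676)), Mul(-1, Mul(Rational(1, 2), Pow(469, 2), Pow(Add(1, Mul(2, 469)), 2)))) = Add(Add(-169, -1352), Mul(-1, Mul(Rational(1, 2), 219961, Pow(Add(1, 938), 2)))) = Add(-1521, Mul(-1, Mul(Rational(1, 2), 219961, Pow(939, 2)))) = Add(-1521, Mul(-1, Mul(Rational(1, 2), 219961, 881721))) = Add(-1521, Mul(-1, Rational(193944232881, 2))) = Add(-1521, Rational(-193944232881, 2)) = Rational(-193944235923, 2)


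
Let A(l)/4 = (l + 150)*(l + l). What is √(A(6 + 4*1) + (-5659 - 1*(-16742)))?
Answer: √23883 ≈ 154.54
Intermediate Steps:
A(l) = 8*l*(150 + l) (A(l) = 4*((l + 150)*(l + l)) = 4*((150 + l)*(2*l)) = 4*(2*l*(150 + l)) = 8*l*(150 + l))
√(A(6 + 4*1) + (-5659 - 1*(-16742))) = √(8*(6 + 4*1)*(150 + (6 + 4*1)) + (-5659 - 1*(-16742))) = √(8*(6 + 4)*(150 + (6 + 4)) + (-5659 + 16742)) = √(8*10*(150 + 10) + 11083) = √(8*10*160 + 11083) = √(12800 + 11083) = √23883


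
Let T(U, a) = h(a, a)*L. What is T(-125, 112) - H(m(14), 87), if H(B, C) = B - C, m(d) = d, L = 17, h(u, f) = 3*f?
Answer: 5785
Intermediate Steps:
T(U, a) = 51*a (T(U, a) = (3*a)*17 = 51*a)
T(-125, 112) - H(m(14), 87) = 51*112 - (14 - 1*87) = 5712 - (14 - 87) = 5712 - 1*(-73) = 5712 + 73 = 5785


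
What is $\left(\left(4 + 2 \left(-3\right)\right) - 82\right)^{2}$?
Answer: $7056$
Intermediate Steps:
$\left(\left(4 + 2 \left(-3\right)\right) - 82\right)^{2} = \left(\left(4 - 6\right) - 82\right)^{2} = \left(-2 - 82\right)^{2} = \left(-84\right)^{2} = 7056$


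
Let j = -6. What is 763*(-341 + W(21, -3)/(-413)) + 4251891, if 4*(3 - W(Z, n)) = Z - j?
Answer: 942044723/236 ≈ 3.9917e+6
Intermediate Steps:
W(Z, n) = 3/2 - Z/4 (W(Z, n) = 3 - (Z - 1*(-6))/4 = 3 - (Z + 6)/4 = 3 - (6 + Z)/4 = 3 + (-3/2 - Z/4) = 3/2 - Z/4)
763*(-341 + W(21, -3)/(-413)) + 4251891 = 763*(-341 + (3/2 - ¼*21)/(-413)) + 4251891 = 763*(-341 + (3/2 - 21/4)*(-1/413)) + 4251891 = 763*(-341 - 15/4*(-1/413)) + 4251891 = 763*(-341 + 15/1652) + 4251891 = 763*(-563317/1652) + 4251891 = -61401553/236 + 4251891 = 942044723/236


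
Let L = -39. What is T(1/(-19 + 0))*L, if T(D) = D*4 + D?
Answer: 195/19 ≈ 10.263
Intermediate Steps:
T(D) = 5*D (T(D) = 4*D + D = 5*D)
T(1/(-19 + 0))*L = (5/(-19 + 0))*(-39) = (5/(-19))*(-39) = (5*(-1/19))*(-39) = -5/19*(-39) = 195/19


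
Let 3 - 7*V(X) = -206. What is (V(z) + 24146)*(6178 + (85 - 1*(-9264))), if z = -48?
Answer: 2627649737/7 ≈ 3.7538e+8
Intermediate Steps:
V(X) = 209/7 (V(X) = 3/7 - ⅐*(-206) = 3/7 + 206/7 = 209/7)
(V(z) + 24146)*(6178 + (85 - 1*(-9264))) = (209/7 + 24146)*(6178 + (85 - 1*(-9264))) = 169231*(6178 + (85 + 9264))/7 = 169231*(6178 + 9349)/7 = (169231/7)*15527 = 2627649737/7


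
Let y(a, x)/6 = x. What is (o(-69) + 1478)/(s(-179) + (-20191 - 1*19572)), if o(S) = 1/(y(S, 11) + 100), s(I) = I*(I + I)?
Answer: 245349/4036954 ≈ 0.060776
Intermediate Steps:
y(a, x) = 6*x
s(I) = 2*I² (s(I) = I*(2*I) = 2*I²)
o(S) = 1/166 (o(S) = 1/(6*11 + 100) = 1/(66 + 100) = 1/166)
(o(-69) + 1478)/(s(-179) + (-20191 - 1*19572)) = (1/166 + 1478)/(2*(-179)² + (-20191 - 1*19572)) = 245349/(166*(2*32041 + (-20191 - 19572))) = 245349/(166*(64082 - 39763)) = (245349/166)/24319 = (245349/166)*(1/24319) = 245349/4036954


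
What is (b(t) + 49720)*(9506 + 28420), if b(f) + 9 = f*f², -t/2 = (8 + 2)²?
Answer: -301522660614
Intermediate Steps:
t = -200 (t = -2*(8 + 2)² = -2*10² = -2*100 = -200)
b(f) = -9 + f³ (b(f) = -9 + f*f² = -9 + f³)
(b(t) + 49720)*(9506 + 28420) = ((-9 + (-200)³) + 49720)*(9506 + 28420) = ((-9 - 8000000) + 49720)*37926 = (-8000009 + 49720)*37926 = -7950289*37926 = -301522660614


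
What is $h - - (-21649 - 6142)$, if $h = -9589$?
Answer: $-37380$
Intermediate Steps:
$h - - (-21649 - 6142) = -9589 - - (-21649 - 6142) = -9589 - \left(-1\right) \left(-27791\right) = -9589 - 27791 = -37380$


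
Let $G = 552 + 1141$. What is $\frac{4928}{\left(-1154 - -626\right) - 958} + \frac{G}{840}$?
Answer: $- \frac{811861}{624120} \approx -1.3008$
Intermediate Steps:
$G = 1693$
$\frac{4928}{\left(-1154 - -626\right) - 958} + \frac{G}{840} = \frac{4928}{\left(-1154 - -626\right) - 958} + \frac{1693}{840} = \frac{4928}{\left(-1154 + 626\right) - 958} + 1693 \cdot \frac{1}{840} = \frac{4928}{-528 - 958} + \frac{1693}{840} = \frac{4928}{-1486} + \frac{1693}{840} = 4928 \left(- \frac{1}{1486}\right) + \frac{1693}{840} = - \frac{2464}{743} + \frac{1693}{840} = - \frac{811861}{624120}$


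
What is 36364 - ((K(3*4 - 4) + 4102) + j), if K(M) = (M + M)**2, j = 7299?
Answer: 24707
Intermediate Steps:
K(M) = 4*M**2 (K(M) = (2*M)**2 = 4*M**2)
36364 - ((K(3*4 - 4) + 4102) + j) = 36364 - ((4*(3*4 - 4)**2 + 4102) + 7299) = 36364 - ((4*(12 - 4)**2 + 4102) + 7299) = 36364 - ((4*8**2 + 4102) + 7299) = 36364 - ((4*64 + 4102) + 7299) = 36364 - ((256 + 4102) + 7299) = 36364 - (4358 + 7299) = 36364 - 1*11657 = 36364 - 11657 = 24707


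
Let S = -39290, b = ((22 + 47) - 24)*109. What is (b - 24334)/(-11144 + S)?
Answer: 19429/50434 ≈ 0.38524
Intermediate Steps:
b = 4905 (b = (69 - 24)*109 = 45*109 = 4905)
(b - 24334)/(-11144 + S) = (4905 - 24334)/(-11144 - 39290) = -19429/(-50434) = -19429*(-1/50434) = 19429/50434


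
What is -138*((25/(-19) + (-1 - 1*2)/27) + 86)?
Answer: -665252/57 ≈ -11671.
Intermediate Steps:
-138*((25/(-19) + (-1 - 1*2)/27) + 86) = -138*((25*(-1/19) + (-1 - 2)*(1/27)) + 86) = -138*((-25/19 - 3*1/27) + 86) = -138*((-25/19 - 1/9) + 86) = -138*(-244/171 + 86) = -138*14462/171 = -665252/57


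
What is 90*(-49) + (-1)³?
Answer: -4411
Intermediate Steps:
90*(-49) + (-1)³ = -4410 - 1 = -4411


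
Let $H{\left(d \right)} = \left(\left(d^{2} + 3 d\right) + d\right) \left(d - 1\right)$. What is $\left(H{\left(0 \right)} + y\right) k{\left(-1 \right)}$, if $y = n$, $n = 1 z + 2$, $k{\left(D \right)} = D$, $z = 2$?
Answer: $-4$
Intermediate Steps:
$H{\left(d \right)} = \left(-1 + d\right) \left(d^{2} + 4 d\right)$ ($H{\left(d \right)} = \left(d^{2} + 4 d\right) \left(-1 + d\right) = \left(-1 + d\right) \left(d^{2} + 4 d\right)$)
$n = 4$ ($n = 1 \cdot 2 + 2 = 2 + 2 = 4$)
$y = 4$
$\left(H{\left(0 \right)} + y\right) k{\left(-1 \right)} = \left(0 \left(-4 + 0^{2} + 3 \cdot 0\right) + 4\right) \left(-1\right) = \left(0 \left(-4 + 0 + 0\right) + 4\right) \left(-1\right) = \left(0 \left(-4\right) + 4\right) \left(-1\right) = \left(0 + 4\right) \left(-1\right) = 4 \left(-1\right) = -4$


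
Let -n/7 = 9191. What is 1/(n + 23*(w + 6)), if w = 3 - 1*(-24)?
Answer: -1/63578 ≈ -1.5729e-5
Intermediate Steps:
n = -64337 (n = -7*9191 = -64337)
w = 27 (w = 3 + 24 = 27)
1/(n + 23*(w + 6)) = 1/(-64337 + 23*(27 + 6)) = 1/(-64337 + 23*33) = 1/(-64337 + 759) = 1/(-63578) = -1/63578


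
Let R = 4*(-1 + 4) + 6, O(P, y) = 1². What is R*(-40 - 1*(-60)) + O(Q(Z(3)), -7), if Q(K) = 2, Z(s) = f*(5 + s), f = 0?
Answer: 361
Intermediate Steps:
Z(s) = 0 (Z(s) = 0*(5 + s) = 0)
O(P, y) = 1
R = 18 (R = 4*3 + 6 = 12 + 6 = 18)
R*(-40 - 1*(-60)) + O(Q(Z(3)), -7) = 18*(-40 - 1*(-60)) + 1 = 18*(-40 + 60) + 1 = 18*20 + 1 = 360 + 1 = 361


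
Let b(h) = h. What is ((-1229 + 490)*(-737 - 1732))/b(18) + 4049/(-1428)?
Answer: 144746837/1428 ≈ 1.0136e+5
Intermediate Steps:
((-1229 + 490)*(-737 - 1732))/b(18) + 4049/(-1428) = ((-1229 + 490)*(-737 - 1732))/18 + 4049/(-1428) = -739*(-2469)*(1/18) + 4049*(-1/1428) = 1824591*(1/18) - 4049/1428 = 608197/6 - 4049/1428 = 144746837/1428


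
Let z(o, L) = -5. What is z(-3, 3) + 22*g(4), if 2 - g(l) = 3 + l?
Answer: -115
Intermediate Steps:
g(l) = -1 - l (g(l) = 2 - (3 + l) = 2 + (-3 - l) = -1 - l)
z(-3, 3) + 22*g(4) = -5 + 22*(-1 - 1*4) = -5 + 22*(-1 - 4) = -5 + 22*(-5) = -5 - 110 = -115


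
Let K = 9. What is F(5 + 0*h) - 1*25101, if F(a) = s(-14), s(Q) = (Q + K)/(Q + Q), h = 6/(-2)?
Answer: -702823/28 ≈ -25101.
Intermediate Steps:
h = -3 (h = 6*(-1/2) = -3)
s(Q) = (9 + Q)/(2*Q) (s(Q) = (Q + 9)/(Q + Q) = (9 + Q)/((2*Q)) = (9 + Q)*(1/(2*Q)) = (9 + Q)/(2*Q))
F(a) = 5/28 (F(a) = (1/2)*(9 - 14)/(-14) = (1/2)*(-1/14)*(-5) = 5/28)
F(5 + 0*h) - 1*25101 = 5/28 - 1*25101 = 5/28 - 25101 = -702823/28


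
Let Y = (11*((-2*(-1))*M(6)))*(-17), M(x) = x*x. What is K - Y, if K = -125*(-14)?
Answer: 15214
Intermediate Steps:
M(x) = x²
K = 1750
Y = -13464 (Y = (11*(-2*(-1)*6²))*(-17) = (11*(2*36))*(-17) = (11*72)*(-17) = 792*(-17) = -13464)
K - Y = 1750 - 1*(-13464) = 1750 + 13464 = 15214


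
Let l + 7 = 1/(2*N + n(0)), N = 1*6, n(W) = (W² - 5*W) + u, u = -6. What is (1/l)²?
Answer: 36/1681 ≈ 0.021416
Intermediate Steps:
n(W) = -6 + W² - 5*W (n(W) = (W² - 5*W) - 6 = -6 + W² - 5*W)
N = 6
l = -41/6 (l = -7 + 1/(2*6 + (-6 + 0² - 5*0)) = -7 + 1/(12 + (-6 + 0 + 0)) = -7 + 1/(12 - 6) = -7 + 1/6 = -7 + ⅙ = -41/6 ≈ -6.8333)
(1/l)² = (1/(-41/6))² = (-6/41)² = 36/1681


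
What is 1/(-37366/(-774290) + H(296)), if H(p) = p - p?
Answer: 387145/18683 ≈ 20.722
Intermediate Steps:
H(p) = 0
1/(-37366/(-774290) + H(296)) = 1/(-37366/(-774290) + 0) = 1/(-37366*(-1/774290) + 0) = 1/(18683/387145 + 0) = 1/(18683/387145) = 387145/18683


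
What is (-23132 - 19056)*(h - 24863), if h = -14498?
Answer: 1660561868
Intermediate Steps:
(-23132 - 19056)*(h - 24863) = (-23132 - 19056)*(-14498 - 24863) = -42188*(-39361) = 1660561868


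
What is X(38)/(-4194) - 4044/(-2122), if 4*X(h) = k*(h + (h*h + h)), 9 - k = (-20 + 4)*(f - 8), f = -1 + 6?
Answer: 4034048/741639 ≈ 5.4394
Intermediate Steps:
f = 5
k = -39 (k = 9 - (-20 + 4)*(5 - 8) = 9 - (-16)*(-3) = 9 - 1*48 = 9 - 48 = -39)
X(h) = -39*h/2 - 39*h²/4 (X(h) = (-39*(h + (h*h + h)))/4 = (-39*(h + (h² + h)))/4 = (-39*(h + (h + h²)))/4 = (-39*(h² + 2*h))/4 = (-78*h - 39*h²)/4 = -39*h/2 - 39*h²/4)
X(38)/(-4194) - 4044/(-2122) = -39/4*38*(2 + 38)/(-4194) - 4044/(-2122) = -39/4*38*40*(-1/4194) - 4044*(-1/2122) = -14820*(-1/4194) + 2022/1061 = 2470/699 + 2022/1061 = 4034048/741639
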